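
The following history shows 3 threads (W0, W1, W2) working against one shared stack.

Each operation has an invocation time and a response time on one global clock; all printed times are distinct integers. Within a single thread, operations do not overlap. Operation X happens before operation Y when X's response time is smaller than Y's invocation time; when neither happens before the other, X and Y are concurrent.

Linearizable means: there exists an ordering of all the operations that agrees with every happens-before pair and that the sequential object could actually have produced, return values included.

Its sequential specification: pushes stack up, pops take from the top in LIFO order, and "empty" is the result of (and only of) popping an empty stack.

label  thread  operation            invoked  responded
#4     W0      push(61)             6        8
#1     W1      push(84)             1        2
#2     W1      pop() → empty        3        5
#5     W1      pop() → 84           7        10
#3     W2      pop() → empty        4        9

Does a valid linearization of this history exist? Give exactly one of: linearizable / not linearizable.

not linearizable

already the first 9 events (up to #3's response at time 9) admit no linearization; the first 8 still do
no legal order exists: 3 real-time-consistent candidates over 4 completed stack operations, all rejected
no escape via the 1 pending operation (#5): every completion choice fails
sample order #1, #2, #3, #4 (pending dropped) stalls at step 2 — #2 pop() → empty has no legal effect
sample order #1, #2, #4, #3 (pending dropped) stalls at step 2 — #2 pop() → empty has no legal effect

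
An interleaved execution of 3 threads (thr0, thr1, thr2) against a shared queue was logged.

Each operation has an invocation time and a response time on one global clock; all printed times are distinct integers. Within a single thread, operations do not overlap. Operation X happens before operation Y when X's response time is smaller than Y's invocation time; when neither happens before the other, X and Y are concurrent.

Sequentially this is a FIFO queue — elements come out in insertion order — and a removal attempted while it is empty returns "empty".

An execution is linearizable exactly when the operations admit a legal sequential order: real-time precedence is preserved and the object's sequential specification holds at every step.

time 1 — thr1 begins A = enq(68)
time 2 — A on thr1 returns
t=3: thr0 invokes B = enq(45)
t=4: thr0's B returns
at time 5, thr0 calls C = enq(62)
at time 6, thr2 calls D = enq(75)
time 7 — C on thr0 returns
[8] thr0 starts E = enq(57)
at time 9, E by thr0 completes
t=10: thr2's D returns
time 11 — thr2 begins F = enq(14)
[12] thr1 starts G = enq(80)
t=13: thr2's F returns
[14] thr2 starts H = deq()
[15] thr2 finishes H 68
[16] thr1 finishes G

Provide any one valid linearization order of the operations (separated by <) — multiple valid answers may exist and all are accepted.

A < B < C < D < E < F < G < H

step 1: A enq(68) — queue <68>
step 2: B enq(45) — queue <68,45>
step 3: C enq(62) — queue <68,45,62>
step 4: D enq(75) — queue <68,45,62,75>
step 5: E enq(57) — queue <68,45,62,75,57>
step 6: F enq(14) — queue <68,45,62,75,57,14>
step 7: G enq(80) — queue <68,45,62,75,57,14,80>
step 8: H deq() → 68 — queue <45,62,75,57,14,80>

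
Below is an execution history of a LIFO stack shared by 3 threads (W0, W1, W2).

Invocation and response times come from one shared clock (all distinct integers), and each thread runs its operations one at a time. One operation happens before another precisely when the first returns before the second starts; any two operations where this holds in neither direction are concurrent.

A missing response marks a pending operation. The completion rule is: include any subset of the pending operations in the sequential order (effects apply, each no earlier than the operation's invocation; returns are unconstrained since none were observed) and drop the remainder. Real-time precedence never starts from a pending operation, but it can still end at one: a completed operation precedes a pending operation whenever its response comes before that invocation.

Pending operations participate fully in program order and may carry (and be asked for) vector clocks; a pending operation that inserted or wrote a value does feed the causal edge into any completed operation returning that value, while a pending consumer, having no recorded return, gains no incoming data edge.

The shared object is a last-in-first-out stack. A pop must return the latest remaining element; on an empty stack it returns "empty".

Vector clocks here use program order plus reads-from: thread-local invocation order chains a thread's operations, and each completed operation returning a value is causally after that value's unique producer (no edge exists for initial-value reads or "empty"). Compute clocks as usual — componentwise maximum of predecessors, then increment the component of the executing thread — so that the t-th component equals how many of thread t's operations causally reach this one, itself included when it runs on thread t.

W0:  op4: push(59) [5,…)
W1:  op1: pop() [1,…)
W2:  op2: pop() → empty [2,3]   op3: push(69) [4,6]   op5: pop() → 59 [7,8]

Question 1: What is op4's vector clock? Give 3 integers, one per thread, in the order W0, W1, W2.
Answer: (1, 0, 0)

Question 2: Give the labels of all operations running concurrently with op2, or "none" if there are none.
Answer: op1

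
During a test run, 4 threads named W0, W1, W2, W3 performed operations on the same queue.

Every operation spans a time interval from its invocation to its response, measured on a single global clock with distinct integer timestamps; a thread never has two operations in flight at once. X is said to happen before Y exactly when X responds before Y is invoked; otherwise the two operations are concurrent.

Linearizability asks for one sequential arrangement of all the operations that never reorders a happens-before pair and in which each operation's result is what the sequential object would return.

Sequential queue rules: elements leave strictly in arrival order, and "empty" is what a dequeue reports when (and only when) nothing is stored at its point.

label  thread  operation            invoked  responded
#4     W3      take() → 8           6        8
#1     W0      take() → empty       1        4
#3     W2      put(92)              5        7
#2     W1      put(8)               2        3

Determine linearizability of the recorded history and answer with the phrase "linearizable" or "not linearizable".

linearizable

witness order: #1, #2, #3, #4
after step 1 (#1 take() → empty): queue <>
after step 2 (#2 put(8)): queue <8>
after step 3 (#3 put(92)): queue <8,92>
after step 4 (#4 take() → 8): queue <92>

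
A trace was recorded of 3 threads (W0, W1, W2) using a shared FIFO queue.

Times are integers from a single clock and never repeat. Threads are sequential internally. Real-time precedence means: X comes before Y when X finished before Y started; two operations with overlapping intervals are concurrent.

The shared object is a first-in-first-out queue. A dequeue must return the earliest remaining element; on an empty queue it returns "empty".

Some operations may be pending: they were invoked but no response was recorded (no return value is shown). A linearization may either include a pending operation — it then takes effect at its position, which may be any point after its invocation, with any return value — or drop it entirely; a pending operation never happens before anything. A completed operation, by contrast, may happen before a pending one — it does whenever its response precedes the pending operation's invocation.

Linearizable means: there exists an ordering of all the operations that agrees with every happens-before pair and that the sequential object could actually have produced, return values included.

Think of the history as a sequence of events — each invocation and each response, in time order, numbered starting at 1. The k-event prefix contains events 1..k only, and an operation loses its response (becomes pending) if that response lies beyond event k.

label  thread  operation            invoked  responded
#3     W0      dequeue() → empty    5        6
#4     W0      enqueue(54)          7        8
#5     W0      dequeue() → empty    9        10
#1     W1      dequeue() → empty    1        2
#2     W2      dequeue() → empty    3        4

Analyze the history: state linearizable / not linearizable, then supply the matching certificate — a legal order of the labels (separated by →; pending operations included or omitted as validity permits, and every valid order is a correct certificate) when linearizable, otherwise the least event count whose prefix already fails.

not linearizable — minimal violating prefix: 10 events

prefix check: 1..9 passes, 1..10 fails once #5's time-10 response joins
the sole real-time-consistent order of 5 completed operations fails the FIFO queue replay
e.g. #1, #2, #3, #4, #5: illegal at step 5, since #5 dequeue() → empty cannot apply there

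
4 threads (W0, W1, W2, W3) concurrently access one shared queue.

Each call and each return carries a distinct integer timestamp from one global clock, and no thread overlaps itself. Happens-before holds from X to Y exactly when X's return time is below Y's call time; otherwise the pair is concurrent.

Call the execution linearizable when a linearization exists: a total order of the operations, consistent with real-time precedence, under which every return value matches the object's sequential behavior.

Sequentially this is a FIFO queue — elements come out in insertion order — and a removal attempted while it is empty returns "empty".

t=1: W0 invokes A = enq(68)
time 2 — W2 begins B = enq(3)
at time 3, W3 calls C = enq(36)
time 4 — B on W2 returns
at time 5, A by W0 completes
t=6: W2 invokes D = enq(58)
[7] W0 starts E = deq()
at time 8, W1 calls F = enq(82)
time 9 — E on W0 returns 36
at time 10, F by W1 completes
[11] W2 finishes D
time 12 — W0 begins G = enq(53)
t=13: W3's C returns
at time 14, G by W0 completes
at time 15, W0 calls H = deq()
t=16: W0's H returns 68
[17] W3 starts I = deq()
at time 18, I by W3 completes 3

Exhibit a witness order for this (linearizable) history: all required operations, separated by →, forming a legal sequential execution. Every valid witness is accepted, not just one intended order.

C → A → B → D → E → F → G → H → I

step 1: C enq(36) — queue <36>
step 2: A enq(68) — queue <36,68>
step 3: B enq(3) — queue <36,68,3>
step 4: D enq(58) — queue <36,68,3,58>
step 5: E deq() → 36 — queue <68,3,58>
step 6: F enq(82) — queue <68,3,58,82>
step 7: G enq(53) — queue <68,3,58,82,53>
step 8: H deq() → 68 — queue <3,58,82,53>
step 9: I deq() → 3 — queue <58,82,53>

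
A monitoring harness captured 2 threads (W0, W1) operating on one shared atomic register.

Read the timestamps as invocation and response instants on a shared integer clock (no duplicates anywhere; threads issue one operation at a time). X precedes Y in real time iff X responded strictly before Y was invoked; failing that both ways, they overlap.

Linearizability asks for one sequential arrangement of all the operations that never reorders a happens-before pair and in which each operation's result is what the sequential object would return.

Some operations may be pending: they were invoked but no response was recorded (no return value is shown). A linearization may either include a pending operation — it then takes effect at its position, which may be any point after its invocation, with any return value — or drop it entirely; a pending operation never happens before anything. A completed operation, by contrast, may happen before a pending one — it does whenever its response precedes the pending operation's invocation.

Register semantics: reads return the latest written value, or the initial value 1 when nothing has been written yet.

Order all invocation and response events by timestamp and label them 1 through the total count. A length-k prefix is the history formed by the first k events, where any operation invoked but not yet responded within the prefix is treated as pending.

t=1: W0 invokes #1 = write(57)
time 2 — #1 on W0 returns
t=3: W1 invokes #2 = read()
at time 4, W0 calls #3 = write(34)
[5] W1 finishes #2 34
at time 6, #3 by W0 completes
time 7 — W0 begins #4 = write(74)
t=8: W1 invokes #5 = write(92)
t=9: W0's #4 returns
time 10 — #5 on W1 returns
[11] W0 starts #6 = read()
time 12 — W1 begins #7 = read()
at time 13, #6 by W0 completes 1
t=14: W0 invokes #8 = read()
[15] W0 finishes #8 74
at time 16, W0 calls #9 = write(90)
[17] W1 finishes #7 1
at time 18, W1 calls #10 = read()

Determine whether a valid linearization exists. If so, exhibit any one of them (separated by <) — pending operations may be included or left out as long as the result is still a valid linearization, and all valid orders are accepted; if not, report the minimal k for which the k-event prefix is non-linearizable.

not linearizable — minimal violating prefix: 13 events

events 1..12 are fine; event 13 — the response of #6 at time 13 — makes the prefix non-linearizable
checked exhaustively: 4 real-time-consistent orders of 6 completed operations, zero legal atomic register replays
every completion of the 1 pending operation (#7) was checked; none linearizes
for example #1, #2, #3, #4, #5, #6 (pending dropped) fails at step 2: #2 read() → 34 is not legal there
for example #1, #2, #3, #5, #4, #6 (pending dropped) fails at step 2: #2 read() → 34 is not legal there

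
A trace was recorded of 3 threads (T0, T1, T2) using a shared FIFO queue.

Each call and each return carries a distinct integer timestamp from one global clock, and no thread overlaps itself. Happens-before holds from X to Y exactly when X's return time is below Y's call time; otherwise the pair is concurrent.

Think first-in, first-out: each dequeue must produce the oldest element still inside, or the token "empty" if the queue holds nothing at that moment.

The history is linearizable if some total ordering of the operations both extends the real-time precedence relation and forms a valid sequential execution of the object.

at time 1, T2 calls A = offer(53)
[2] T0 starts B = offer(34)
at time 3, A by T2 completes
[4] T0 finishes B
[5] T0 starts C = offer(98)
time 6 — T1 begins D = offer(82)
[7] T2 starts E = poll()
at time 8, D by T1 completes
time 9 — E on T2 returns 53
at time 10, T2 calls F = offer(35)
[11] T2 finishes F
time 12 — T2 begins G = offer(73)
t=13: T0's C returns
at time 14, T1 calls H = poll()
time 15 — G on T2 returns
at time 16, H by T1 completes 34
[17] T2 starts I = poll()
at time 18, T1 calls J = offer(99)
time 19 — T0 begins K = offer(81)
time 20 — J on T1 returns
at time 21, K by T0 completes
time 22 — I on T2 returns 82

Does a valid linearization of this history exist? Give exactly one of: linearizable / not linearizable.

linearizable

witness order: A, B, D, C, E, F, G, H, I, J, K
1. A offer(53), leaving queue <53>
2. B offer(34), leaving queue <53,34>
3. D offer(82), leaving queue <53,34,82>
4. C offer(98), leaving queue <53,34,82,98>
5. E poll() → 53, leaving queue <34,82,98>
6. F offer(35), leaving queue <34,82,98,35>
7. G offer(73), leaving queue <34,82,98,35,73>
8. H poll() → 34, leaving queue <82,98,35,73>
9. I poll() → 82, leaving queue <98,35,73>
10. J offer(99), leaving queue <98,35,73,99>
11. K offer(81), leaving queue <98,35,73,99,81>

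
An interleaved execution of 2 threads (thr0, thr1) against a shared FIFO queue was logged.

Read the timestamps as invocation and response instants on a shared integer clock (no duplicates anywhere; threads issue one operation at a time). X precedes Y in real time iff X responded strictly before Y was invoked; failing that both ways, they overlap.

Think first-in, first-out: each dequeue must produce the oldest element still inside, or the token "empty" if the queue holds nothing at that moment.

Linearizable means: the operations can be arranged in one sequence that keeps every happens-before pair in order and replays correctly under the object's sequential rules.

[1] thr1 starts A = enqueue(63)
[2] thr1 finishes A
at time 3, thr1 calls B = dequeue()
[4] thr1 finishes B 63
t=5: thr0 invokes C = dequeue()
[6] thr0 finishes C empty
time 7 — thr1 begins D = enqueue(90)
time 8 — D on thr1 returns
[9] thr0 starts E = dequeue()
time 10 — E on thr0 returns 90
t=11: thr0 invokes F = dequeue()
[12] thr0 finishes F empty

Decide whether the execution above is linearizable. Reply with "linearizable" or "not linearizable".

linearizable

one valid linearization: A, B, C, D, E, F
step 1: A enqueue(63) — queue <63>
step 2: B dequeue() → 63 — queue <>
step 3: C dequeue() → empty — queue <>
step 4: D enqueue(90) — queue <90>
step 5: E dequeue() → 90 — queue <>
step 6: F dequeue() → empty — queue <>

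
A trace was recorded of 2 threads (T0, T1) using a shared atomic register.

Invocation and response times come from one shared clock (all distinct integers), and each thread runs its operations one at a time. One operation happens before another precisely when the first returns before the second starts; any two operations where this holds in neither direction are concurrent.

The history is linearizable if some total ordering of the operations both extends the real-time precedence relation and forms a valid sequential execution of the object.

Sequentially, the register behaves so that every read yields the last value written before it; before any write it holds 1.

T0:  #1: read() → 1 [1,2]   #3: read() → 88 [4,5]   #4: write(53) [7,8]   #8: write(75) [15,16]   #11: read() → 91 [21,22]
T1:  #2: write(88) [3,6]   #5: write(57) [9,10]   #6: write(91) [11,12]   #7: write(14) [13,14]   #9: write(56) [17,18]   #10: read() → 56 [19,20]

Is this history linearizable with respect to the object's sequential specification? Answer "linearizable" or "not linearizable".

the violation lands at event 22, #11's response at time 22: events 1..21 linearize, events 1..22 do not
no legal order exists: 2 real-time-consistent candidates over 11 completed atomic register operations, all rejected
take #1, #2, #3, #4, #5, #6, #7, #8, #9, #10, #11: step 11 already fails, because #11 read() → 91 cannot occur there
take #1, #3, #2, #4, #5, #6, #7, #8, #9, #10, #11: step 2 already fails, because #3 read() → 88 cannot occur there

not linearizable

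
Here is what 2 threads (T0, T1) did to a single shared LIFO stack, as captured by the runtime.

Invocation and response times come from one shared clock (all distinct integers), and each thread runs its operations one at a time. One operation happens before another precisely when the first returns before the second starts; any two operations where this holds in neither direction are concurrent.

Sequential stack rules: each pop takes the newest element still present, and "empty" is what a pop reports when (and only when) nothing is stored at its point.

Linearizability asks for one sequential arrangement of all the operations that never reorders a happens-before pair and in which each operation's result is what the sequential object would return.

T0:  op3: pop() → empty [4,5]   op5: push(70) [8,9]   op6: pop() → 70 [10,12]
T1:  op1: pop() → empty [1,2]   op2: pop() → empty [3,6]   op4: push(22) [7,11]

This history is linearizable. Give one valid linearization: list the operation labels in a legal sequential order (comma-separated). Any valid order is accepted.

op1, op2, op3, op4, op5, op6

1. op1 pop() → empty, leaving stack <>
2. op2 pop() → empty, leaving stack <>
3. op3 pop() → empty, leaving stack <>
4. op4 push(22), leaving stack <22>
5. op5 push(70), leaving stack <22,70>
6. op6 pop() → 70, leaving stack <22>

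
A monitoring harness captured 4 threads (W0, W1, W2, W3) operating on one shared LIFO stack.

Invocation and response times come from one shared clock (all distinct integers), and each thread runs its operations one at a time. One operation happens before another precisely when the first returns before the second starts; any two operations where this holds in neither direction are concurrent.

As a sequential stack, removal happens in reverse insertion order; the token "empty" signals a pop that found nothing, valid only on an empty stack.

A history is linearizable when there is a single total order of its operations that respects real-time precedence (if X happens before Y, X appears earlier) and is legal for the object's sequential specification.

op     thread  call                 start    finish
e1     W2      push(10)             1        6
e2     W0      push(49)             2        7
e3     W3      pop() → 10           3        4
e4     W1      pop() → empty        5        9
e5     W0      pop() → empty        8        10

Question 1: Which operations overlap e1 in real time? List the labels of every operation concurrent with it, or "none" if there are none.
Answer: e2, e3, e4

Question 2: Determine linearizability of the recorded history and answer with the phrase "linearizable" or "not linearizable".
cut after 9 events: linearizable; cut after 10 events (e5 responds, time 10): not linearizable
5 completed operations, 18 real-time-consistent orders — every LIFO stack replay fails
one such order, e1, e2, e3, e4, e5, breaks at step 3 where e3 pop() → 10 is illegal
one such order, e1, e2, e3, e5, e4, breaks at step 3 where e3 pop() → 10 is illegal

not linearizable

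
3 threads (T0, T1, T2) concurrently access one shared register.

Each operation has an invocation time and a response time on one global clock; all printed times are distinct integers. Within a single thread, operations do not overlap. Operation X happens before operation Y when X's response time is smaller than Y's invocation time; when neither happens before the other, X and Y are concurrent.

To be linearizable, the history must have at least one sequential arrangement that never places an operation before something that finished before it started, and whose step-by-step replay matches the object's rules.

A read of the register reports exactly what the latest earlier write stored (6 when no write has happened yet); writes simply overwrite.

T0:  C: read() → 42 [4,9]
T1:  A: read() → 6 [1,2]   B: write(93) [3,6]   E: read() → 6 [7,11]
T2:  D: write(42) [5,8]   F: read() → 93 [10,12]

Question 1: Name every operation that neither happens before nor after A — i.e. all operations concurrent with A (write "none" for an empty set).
Answer: none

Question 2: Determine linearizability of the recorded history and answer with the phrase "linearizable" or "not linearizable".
not linearizable

already the first 11 events (up to E's response at time 11) admit no linearization; the first 10 still do
the 5 completed operations admit 12 real-time orders; each fails the register replay
every completion of the 1 pending operation (F) was checked; none linearizes
sample order A, B, C, D, E (pending dropped) stalls at step 3 — C read() → 42 has no legal effect
sample order A, B, C, E, D (pending dropped) stalls at step 3 — C read() → 42 has no legal effect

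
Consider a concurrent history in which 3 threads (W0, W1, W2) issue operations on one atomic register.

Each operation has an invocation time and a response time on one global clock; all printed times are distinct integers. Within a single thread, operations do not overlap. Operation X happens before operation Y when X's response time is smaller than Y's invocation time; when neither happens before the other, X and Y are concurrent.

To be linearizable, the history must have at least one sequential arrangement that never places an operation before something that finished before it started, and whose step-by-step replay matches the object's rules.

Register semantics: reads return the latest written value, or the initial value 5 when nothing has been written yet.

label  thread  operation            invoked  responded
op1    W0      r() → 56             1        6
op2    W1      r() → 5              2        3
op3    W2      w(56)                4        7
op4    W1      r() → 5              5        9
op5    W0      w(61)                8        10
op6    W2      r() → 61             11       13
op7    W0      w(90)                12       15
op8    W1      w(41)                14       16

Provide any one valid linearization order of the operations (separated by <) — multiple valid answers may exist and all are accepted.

1. op2 r() → 5, leaving value 5
2. op4 r() → 5, leaving value 5
3. op3 w(56), leaving value 56
4. op1 r() → 56, leaving value 56
5. op5 w(61), leaving value 61
6. op6 r() → 61, leaving value 61
7. op7 w(90), leaving value 90
8. op8 w(41), leaving value 41

op2 < op4 < op3 < op1 < op5 < op6 < op7 < op8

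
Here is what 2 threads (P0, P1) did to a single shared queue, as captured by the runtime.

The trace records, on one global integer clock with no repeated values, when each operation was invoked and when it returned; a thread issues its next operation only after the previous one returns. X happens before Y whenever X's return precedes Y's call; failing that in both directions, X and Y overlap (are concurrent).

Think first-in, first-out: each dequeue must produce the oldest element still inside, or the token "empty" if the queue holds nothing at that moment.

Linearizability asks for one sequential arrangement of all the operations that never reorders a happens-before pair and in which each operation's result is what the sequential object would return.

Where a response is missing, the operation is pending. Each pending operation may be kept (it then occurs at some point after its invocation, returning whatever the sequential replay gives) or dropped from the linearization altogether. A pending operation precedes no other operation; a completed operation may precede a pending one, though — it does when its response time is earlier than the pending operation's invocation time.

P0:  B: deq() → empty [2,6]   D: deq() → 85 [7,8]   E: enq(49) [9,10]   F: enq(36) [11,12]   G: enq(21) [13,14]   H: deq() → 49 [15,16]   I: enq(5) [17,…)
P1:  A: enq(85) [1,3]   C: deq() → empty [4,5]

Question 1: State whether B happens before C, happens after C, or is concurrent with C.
Answer: concurrent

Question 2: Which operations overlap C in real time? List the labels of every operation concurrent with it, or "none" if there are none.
Answer: B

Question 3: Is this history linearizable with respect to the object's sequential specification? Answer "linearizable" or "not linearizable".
not linearizable

prefix check: 1..5 passes, 1..6 fails once B's time-6 response joins
all 3 real-time-respecting orders fail — 3 completed queue operations, no legal replay
e.g. A, B, C: illegal at step 2, since B deq() → empty cannot apply there
e.g. A, C, B: illegal at step 2, since C deq() → empty cannot apply there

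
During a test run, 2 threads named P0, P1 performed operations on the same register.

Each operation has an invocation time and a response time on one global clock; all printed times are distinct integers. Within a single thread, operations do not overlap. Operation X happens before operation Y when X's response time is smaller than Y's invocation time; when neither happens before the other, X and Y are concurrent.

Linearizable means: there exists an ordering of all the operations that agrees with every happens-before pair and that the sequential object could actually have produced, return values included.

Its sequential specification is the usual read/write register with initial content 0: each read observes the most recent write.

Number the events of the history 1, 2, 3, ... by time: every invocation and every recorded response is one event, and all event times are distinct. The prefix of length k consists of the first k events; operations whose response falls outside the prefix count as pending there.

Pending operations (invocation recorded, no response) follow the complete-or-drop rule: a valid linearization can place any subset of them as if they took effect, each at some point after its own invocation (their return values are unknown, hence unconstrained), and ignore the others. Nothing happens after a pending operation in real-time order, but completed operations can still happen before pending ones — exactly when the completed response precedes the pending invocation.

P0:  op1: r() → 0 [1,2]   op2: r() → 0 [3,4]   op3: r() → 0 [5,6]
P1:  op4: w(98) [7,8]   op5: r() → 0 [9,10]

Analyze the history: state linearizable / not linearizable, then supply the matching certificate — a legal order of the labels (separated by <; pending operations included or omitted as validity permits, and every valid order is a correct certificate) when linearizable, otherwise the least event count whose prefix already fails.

the violation lands at event 10, op5's response at time 10: events 1..9 linearize, events 1..10 do not
the completed operations (5 total) allow one real-time order; the register replay rejects it
take op1, op2, op3, op4, op5: step 5 already fails, because op5 r() → 0 cannot occur there

not linearizable — minimal violating prefix: 10 events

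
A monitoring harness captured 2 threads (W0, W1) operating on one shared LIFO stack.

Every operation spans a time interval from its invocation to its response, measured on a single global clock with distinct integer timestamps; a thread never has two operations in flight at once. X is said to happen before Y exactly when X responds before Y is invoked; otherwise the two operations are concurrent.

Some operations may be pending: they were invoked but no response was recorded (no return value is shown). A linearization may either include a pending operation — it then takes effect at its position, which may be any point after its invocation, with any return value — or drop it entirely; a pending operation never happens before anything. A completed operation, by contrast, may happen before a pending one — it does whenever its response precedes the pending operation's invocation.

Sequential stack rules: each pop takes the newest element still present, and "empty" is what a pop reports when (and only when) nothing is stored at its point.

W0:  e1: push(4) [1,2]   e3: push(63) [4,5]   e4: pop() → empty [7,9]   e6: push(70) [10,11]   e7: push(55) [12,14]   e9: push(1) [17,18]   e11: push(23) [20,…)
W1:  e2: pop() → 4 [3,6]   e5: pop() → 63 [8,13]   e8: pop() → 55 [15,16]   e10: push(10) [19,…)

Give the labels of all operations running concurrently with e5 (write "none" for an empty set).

e4, e6, e7

e5 runs from 8 to 13; window-overlapping ops are concurrent
e1 [1,2]: before
e2 [3,6]: before
e3 [4,5]: before
e4 [7,9]: concurrent
e6 [10,11]: concurrent
e7 [12,14]: concurrent
e8 [15,16]: after
e9 [17,18]: after
e10 [19,…): after
e11 [20,…): after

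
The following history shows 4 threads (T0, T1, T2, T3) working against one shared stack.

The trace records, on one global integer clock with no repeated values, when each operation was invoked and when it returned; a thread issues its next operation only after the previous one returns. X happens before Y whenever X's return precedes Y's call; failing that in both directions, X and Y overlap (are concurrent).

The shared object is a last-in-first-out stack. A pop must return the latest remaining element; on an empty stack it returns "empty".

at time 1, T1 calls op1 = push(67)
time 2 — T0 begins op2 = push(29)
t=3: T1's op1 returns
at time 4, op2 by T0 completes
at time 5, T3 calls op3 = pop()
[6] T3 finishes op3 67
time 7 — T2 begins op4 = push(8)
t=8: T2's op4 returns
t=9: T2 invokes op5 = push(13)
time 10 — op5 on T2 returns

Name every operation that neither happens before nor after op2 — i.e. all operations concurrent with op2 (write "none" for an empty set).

op1

op2 runs from 2 to 4; window-overlapping ops are concurrent
op1 [1,3]: concurrent
op3 [5,6]: after
op4 [7,8]: after
op5 [9,10]: after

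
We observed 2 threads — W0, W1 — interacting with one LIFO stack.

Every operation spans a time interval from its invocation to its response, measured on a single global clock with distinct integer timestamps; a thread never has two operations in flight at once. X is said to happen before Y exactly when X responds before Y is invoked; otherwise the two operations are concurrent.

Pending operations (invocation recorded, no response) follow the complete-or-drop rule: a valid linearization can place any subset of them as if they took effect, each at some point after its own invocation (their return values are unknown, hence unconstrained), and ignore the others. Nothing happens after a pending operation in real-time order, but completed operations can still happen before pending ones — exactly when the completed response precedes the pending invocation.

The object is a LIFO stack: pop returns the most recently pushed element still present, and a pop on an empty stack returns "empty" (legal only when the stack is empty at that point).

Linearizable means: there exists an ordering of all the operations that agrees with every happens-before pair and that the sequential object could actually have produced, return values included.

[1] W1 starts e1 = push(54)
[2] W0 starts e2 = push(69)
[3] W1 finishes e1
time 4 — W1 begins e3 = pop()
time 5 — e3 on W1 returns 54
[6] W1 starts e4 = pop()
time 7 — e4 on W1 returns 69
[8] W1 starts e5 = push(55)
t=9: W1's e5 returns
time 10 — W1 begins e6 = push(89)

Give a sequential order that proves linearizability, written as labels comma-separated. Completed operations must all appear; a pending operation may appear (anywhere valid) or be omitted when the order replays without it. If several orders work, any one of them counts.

after step 1 (e1 push(54)): stack <54>
after step 2 (e3 pop() → 54): stack <>
after step 3 (e2 push(69) (pending, included)): stack <69>
after step 4 (e4 pop() → 69): stack <>
after step 5 (e5 push(55)): stack <55>

e1, e3, e2, e4, e5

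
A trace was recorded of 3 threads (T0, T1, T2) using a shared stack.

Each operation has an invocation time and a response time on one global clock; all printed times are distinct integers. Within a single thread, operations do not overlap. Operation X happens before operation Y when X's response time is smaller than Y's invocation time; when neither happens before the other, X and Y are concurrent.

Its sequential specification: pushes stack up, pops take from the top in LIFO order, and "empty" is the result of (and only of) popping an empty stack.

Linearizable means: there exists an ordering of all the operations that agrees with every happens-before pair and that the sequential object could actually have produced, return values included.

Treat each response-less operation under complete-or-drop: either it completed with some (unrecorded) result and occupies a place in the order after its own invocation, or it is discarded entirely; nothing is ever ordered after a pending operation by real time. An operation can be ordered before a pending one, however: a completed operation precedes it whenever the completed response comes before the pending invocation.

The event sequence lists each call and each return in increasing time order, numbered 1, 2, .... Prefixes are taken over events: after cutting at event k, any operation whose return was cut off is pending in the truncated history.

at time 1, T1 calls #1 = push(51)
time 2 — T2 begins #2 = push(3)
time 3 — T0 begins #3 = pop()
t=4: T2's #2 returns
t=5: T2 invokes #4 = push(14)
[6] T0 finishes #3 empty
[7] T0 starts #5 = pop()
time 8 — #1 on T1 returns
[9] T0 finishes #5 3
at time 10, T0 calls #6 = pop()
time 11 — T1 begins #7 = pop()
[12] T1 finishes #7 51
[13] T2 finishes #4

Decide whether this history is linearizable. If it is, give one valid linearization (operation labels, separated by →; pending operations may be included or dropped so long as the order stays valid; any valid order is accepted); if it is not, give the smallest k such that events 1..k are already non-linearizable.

step 1: #3 pop() → empty — stack <>
step 2: #1 push(51) — stack <51>
step 3: #2 push(3) — stack <51,3>
step 4: #5 pop() → 3 — stack <51>
step 5: #4 push(14) — stack <51,14>
step 6: #6 pop() (pending, included) — stack <51>
step 7: #7 pop() → 51 — stack <>

linearizable — witness: #3 → #1 → #2 → #5 → #4 → #6 → #7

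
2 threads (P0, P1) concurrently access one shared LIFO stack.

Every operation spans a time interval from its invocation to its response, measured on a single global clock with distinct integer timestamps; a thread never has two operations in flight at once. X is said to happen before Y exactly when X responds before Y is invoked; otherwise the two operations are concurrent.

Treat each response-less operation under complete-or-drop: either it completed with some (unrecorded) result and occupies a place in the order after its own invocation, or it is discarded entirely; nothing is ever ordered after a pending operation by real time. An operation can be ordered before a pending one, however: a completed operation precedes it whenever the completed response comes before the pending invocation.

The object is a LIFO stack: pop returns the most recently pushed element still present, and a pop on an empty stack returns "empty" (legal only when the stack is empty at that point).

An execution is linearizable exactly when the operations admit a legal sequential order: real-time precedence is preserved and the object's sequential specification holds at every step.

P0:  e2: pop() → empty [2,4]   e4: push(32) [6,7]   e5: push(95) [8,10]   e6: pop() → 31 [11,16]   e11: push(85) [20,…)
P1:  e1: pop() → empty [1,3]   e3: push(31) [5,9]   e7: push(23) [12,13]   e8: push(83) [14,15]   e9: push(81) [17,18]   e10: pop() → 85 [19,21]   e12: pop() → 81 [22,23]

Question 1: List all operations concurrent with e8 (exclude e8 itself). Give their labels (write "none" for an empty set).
Answer: e6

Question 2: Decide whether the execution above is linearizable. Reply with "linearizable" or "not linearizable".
one valid linearization: e1, e2, e4, e5, e3, e6, e7, e8, e9, e11, e10, e12
step 1: e1 pop() → empty — stack <>
step 2: e2 pop() → empty — stack <>
step 3: e4 push(32) — stack <32>
step 4: e5 push(95) — stack <32,95>
step 5: e3 push(31) — stack <32,95,31>
step 6: e6 pop() → 31 — stack <32,95>
step 7: e7 push(23) — stack <32,95,23>
step 8: e8 push(83) — stack <32,95,23,83>
step 9: e9 push(81) — stack <32,95,23,83,81>
step 10: e11 push(85) (pending, included) — stack <32,95,23,83,81,85>
step 11: e10 pop() → 85 — stack <32,95,23,83,81>
step 12: e12 pop() → 81 — stack <32,95,23,83>

linearizable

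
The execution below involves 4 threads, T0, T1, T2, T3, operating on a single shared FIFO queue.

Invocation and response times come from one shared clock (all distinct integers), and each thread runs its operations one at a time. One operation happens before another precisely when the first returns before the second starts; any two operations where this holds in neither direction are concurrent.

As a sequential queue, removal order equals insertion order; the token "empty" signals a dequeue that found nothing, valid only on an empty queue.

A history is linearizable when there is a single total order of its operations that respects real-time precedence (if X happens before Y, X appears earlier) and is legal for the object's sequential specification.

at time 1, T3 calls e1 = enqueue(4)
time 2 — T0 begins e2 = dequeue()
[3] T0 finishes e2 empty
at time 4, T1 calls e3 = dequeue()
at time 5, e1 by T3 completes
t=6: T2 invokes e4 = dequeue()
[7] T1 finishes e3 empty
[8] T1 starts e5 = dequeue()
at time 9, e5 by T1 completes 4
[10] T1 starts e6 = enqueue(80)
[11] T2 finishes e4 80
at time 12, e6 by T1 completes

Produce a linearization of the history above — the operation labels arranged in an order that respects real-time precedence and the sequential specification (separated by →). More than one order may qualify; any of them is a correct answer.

e2 → e3 → e1 → e5 → e6 → e4

1. e2 dequeue() → empty, leaving queue <>
2. e3 dequeue() → empty, leaving queue <>
3. e1 enqueue(4), leaving queue <4>
4. e5 dequeue() → 4, leaving queue <>
5. e6 enqueue(80), leaving queue <80>
6. e4 dequeue() → 80, leaving queue <>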